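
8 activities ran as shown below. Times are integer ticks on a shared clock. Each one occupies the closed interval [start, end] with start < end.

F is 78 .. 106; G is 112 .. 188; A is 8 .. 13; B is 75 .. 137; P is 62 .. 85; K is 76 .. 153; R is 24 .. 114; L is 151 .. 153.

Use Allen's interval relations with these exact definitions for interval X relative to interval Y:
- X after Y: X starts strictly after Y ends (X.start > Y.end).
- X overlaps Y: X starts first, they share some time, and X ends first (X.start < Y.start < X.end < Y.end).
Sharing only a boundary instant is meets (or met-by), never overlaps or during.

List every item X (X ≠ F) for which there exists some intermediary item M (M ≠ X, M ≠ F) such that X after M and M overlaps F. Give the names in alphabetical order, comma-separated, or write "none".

G, L

Target F = [78, 106].
Intermediaries M with M overlaps F: P.
Via P — items with X after P: G, L.
Union: G, L.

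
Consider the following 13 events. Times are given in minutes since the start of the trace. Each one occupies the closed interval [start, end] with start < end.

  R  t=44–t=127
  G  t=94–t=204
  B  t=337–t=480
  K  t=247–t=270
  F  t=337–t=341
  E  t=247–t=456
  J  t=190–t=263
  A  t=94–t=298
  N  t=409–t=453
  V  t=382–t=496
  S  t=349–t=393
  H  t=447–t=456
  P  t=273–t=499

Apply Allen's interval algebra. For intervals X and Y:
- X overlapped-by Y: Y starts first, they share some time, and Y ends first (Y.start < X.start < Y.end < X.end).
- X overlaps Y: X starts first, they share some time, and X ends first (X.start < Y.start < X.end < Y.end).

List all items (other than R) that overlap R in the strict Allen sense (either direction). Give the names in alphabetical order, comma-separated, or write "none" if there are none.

Target R = [t=44, t=127].
A [t=94, t=298] → overlapped-by → yes.
B [t=337, t=480] → after → no.
E [t=247, t=456] → after → no.
F [t=337, t=341] → after → no.
G [t=94, t=204] → overlapped-by → yes.
H [t=447, t=456] → after → no.
J [t=190, t=263] → after → no.
K [t=247, t=270] → after → no.
N [t=409, t=453] → after → no.
P [t=273, t=499] → after → no.
S [t=349, t=393] → after → no.
V [t=382, t=496] → after → no.
Result: A, G.

A, G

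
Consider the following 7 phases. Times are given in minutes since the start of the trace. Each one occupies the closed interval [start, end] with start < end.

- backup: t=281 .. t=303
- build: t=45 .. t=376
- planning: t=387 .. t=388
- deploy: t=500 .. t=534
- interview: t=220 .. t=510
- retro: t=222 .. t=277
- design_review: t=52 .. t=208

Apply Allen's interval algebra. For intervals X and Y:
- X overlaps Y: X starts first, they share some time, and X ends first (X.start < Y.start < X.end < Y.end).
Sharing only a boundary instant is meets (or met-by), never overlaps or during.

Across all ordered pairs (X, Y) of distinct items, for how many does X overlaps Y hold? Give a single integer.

Checking all 42 ordered pairs for relation 'overlaps'; matching pairs in alphabetical order:
(build, interview): build overlaps interview ✓
(interview, deploy): interview overlaps deploy ✓
Count: 2.

2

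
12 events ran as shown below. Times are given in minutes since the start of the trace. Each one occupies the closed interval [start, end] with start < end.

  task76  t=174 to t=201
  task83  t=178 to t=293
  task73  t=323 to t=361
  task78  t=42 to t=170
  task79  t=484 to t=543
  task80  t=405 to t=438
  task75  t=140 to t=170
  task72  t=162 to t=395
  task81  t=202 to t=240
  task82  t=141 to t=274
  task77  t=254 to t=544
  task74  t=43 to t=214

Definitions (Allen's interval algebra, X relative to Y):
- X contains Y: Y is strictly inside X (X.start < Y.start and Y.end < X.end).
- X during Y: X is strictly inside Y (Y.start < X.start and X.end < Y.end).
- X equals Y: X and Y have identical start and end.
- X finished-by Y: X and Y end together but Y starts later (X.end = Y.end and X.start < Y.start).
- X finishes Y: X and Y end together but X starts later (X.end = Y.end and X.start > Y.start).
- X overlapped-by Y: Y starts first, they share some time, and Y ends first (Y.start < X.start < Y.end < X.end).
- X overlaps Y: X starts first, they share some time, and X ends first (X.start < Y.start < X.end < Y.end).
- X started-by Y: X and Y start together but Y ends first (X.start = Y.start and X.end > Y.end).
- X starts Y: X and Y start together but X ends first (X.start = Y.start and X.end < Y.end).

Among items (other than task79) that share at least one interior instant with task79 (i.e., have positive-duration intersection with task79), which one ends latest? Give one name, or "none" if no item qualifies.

task77

Target task79 = [t=484, t=543].
task72 [t=162, t=395] → before → excluded.
task73 [t=323, t=361] → before → excluded.
task74 [t=43, t=214] → before → excluded.
task75 [t=140, t=170] → before → excluded.
task76 [t=174, t=201] → before → excluded.
task77 [t=254, t=544] → contains → candidate.
task78 [t=42, t=170] → before → excluded.
task80 [t=405, t=438] → before → excluded.
task81 [t=202, t=240] → before → excluded.
task82 [t=141, t=274] → before → excluded.
task83 [t=178, t=293] → before → excluded.
Among candidates, latest end is t=544 → task77.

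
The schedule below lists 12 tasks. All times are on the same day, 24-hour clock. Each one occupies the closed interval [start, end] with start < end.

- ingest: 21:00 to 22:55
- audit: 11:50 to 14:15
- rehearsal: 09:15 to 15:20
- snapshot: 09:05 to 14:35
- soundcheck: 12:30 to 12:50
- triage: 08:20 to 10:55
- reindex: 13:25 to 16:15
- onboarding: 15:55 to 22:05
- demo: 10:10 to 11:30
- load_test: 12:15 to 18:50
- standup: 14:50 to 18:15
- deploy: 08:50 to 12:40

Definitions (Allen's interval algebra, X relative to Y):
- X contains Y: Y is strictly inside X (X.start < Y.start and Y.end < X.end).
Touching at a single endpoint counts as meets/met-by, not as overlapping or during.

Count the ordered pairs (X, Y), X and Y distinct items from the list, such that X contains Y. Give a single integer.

Checking all 132 ordered pairs for relation 'contains'; matching pairs in alphabetical order:
(audit, soundcheck): audit contains soundcheck ✓
(deploy, demo): deploy contains demo ✓
(load_test, reindex): load_test contains reindex ✓
(load_test, soundcheck): load_test contains soundcheck ✓
(load_test, standup): load_test contains standup ✓
(rehearsal, audit): rehearsal contains audit ✓
(rehearsal, demo): rehearsal contains demo ✓
(rehearsal, soundcheck): rehearsal contains soundcheck ✓
(snapshot, audit): snapshot contains audit ✓
(snapshot, demo): snapshot contains demo ✓
(snapshot, soundcheck): snapshot contains soundcheck ✓
Count: 11.

11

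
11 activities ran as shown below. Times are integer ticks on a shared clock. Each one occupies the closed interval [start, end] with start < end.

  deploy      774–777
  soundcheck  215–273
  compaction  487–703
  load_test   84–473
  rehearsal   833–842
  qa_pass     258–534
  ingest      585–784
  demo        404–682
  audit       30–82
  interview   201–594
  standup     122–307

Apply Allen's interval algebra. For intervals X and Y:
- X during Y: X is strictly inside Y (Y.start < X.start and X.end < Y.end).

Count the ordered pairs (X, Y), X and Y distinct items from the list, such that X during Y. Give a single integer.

6

Checking all 110 ordered pairs for relation 'during'; matching pairs in alphabetical order:
(deploy, ingest): deploy during ingest ✓
(qa_pass, interview): qa_pass during interview ✓
(soundcheck, interview): soundcheck during interview ✓
(soundcheck, load_test): soundcheck during load_test ✓
(soundcheck, standup): soundcheck during standup ✓
(standup, load_test): standup during load_test ✓
Count: 6.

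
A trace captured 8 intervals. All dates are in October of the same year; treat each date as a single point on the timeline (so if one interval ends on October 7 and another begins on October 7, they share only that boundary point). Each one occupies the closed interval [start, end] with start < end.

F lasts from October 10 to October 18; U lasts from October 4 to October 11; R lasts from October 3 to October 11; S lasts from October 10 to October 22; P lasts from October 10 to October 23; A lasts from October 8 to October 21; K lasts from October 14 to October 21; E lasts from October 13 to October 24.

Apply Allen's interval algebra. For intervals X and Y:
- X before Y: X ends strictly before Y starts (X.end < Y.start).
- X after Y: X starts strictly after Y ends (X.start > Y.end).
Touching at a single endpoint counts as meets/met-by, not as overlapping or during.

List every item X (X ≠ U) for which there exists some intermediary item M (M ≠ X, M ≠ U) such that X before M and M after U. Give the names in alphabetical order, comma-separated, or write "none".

Target U = [October 4, October 11].
Intermediaries M with M after U: E, K.
Via E — items with X before E: R.
Via K — items with X before K: R.
Union: R.

R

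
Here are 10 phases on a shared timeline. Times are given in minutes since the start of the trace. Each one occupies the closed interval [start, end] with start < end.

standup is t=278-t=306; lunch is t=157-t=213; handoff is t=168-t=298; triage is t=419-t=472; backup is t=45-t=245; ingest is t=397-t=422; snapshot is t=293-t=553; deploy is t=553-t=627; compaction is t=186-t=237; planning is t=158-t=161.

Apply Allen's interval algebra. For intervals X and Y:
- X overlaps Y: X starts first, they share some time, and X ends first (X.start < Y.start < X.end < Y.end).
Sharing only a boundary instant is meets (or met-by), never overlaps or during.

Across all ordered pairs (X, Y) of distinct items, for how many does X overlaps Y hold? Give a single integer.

7

Checking all 90 ordered pairs for relation 'overlaps'; matching pairs in alphabetical order:
(backup, handoff): backup overlaps handoff ✓
(handoff, snapshot): handoff overlaps snapshot ✓
(handoff, standup): handoff overlaps standup ✓
(ingest, triage): ingest overlaps triage ✓
(lunch, compaction): lunch overlaps compaction ✓
(lunch, handoff): lunch overlaps handoff ✓
(standup, snapshot): standup overlaps snapshot ✓
Count: 7.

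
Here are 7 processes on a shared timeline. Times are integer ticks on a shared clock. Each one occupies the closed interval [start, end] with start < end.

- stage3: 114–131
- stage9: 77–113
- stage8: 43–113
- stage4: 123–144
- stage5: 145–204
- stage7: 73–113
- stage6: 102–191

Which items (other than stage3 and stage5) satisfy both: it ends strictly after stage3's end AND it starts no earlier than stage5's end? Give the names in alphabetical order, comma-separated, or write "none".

none

Conditions: its end is strictly after stage3's end (X.end > 131) AND its start is no earlier than stage5's end (X.start >= 204).
stage4: end 144 > 131? ✓; start 123 >= 204? ✗ → no.
stage6: end 191 > 131? ✓; start 102 >= 204? ✗ → no.
stage7: end 113 > 131? ✗; start 73 >= 204? ✗ → no.
stage8: end 113 > 131? ✗; start 43 >= 204? ✗ → no.
stage9: end 113 > 131? ✗; start 77 >= 204? ✗ → no.
Result: none.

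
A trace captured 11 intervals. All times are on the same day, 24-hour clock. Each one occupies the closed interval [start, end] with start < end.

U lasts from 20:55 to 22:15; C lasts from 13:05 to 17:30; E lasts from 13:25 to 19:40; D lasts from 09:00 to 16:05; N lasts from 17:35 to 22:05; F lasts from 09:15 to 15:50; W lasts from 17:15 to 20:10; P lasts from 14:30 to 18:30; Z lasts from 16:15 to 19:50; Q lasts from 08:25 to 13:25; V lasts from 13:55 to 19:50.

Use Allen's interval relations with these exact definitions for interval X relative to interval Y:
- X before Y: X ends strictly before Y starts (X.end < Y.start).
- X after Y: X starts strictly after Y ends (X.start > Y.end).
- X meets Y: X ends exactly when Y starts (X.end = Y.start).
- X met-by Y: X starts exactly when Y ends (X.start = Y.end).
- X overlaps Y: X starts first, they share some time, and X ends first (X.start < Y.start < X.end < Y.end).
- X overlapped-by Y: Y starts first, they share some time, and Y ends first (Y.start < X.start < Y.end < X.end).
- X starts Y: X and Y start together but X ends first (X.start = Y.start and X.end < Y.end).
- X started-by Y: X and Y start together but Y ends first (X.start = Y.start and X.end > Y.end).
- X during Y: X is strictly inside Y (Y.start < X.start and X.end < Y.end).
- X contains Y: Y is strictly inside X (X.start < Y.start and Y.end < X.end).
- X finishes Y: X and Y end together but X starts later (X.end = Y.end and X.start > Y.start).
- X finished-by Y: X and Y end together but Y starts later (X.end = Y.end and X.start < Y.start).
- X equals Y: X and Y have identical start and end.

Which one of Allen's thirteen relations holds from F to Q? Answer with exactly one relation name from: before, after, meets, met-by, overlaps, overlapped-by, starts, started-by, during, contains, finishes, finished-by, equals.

F = [09:15, 15:50]; Q = [08:25, 13:25].
Compare endpoints: F.start > Q.start, F.start < Q.end, F.end > Q.start, F.end > Q.end.
That pattern is 'overlapped-by'.

overlapped-by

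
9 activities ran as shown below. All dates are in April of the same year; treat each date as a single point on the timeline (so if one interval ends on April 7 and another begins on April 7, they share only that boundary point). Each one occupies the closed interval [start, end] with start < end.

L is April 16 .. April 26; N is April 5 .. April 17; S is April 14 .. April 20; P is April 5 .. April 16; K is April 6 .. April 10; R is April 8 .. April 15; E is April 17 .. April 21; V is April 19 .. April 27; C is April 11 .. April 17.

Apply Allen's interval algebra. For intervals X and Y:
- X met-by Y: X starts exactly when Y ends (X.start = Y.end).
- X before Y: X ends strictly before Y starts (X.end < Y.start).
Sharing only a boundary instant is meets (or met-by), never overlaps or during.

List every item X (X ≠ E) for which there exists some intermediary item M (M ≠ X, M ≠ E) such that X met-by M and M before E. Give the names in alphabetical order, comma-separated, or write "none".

Target E = [April 17, April 21].
Intermediaries M with M before E: K, P, R.
Via K — items with X met-by K: none.
Via P — items with X met-by P: L.
Via R — items with X met-by R: none.
Union: L.

L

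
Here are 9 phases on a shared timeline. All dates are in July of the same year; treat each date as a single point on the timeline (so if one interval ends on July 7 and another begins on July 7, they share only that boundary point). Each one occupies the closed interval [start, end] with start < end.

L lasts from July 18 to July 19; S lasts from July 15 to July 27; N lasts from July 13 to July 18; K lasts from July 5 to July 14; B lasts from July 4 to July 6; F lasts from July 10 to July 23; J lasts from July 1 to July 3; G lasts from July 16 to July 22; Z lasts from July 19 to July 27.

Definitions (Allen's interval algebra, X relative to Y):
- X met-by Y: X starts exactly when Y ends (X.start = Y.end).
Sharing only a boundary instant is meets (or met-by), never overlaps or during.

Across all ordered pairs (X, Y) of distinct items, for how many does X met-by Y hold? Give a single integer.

2

Checking all 72 ordered pairs for relation 'met-by'; matching pairs in alphabetical order:
(L, N): L met-by N ✓
(Z, L): Z met-by L ✓
Count: 2.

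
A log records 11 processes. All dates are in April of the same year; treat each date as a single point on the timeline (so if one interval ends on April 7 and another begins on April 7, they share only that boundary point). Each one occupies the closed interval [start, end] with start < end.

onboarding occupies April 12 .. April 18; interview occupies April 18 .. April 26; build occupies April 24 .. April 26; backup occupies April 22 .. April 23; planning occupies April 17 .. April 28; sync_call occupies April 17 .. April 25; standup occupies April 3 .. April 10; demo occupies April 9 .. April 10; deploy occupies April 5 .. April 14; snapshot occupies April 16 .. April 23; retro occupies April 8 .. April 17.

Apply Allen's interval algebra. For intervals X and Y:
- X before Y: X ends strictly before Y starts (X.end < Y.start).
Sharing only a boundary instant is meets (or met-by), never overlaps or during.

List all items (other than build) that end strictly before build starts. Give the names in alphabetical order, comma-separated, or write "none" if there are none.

Target build = [April 24, April 26].
backup [April 22, April 23] → before → yes.
demo [April 9, April 10] → before → yes.
deploy [April 5, April 14] → before → yes.
interview [April 18, April 26] → finished-by → no.
onboarding [April 12, April 18] → before → yes.
planning [April 17, April 28] → contains → no.
retro [April 8, April 17] → before → yes.
snapshot [April 16, April 23] → before → yes.
standup [April 3, April 10] → before → yes.
sync_call [April 17, April 25] → overlaps → no.
Result: backup, demo, deploy, onboarding, retro, snapshot, standup.

backup, demo, deploy, onboarding, retro, snapshot, standup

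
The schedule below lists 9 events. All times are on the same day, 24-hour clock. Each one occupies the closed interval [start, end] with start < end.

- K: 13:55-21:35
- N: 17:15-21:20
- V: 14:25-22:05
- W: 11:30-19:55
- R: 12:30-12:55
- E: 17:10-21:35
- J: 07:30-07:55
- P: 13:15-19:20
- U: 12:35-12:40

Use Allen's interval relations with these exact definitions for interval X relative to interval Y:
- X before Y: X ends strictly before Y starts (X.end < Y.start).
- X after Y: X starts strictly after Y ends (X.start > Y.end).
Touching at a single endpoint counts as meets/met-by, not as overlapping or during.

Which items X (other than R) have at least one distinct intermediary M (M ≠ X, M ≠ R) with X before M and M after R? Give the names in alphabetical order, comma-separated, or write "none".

J, U

Target R = [12:30, 12:55].
Intermediaries M with M after R: E, K, N, P, V.
Via E — items with X before E: J, U.
Via K — items with X before K: J, U.
Via N — items with X before N: J, U.
Via P — items with X before P: J, U.
Via V — items with X before V: J, U.
Union: J, U.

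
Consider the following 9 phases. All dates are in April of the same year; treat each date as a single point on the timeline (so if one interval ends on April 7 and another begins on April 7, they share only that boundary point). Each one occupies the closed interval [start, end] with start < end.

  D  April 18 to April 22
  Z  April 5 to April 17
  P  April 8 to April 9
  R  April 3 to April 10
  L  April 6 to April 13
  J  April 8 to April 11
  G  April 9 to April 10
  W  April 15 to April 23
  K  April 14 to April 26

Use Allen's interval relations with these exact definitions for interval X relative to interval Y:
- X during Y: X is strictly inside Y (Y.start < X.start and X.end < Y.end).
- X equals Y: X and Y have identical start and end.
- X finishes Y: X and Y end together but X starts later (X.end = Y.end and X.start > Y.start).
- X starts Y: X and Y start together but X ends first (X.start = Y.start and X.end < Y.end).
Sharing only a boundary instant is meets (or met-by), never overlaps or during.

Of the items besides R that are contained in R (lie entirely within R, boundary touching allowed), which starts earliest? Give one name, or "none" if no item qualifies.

Target R = [April 3, April 10].
D [April 18, April 22] → after → excluded.
G [April 9, April 10] → finishes → candidate.
J [April 8, April 11] → overlapped-by → excluded.
K [April 14, April 26] → after → excluded.
L [April 6, April 13] → overlapped-by → excluded.
P [April 8, April 9] → during → candidate.
W [April 15, April 23] → after → excluded.
Z [April 5, April 17] → overlapped-by → excluded.
Among candidates, earliest start is April 8 → P.

P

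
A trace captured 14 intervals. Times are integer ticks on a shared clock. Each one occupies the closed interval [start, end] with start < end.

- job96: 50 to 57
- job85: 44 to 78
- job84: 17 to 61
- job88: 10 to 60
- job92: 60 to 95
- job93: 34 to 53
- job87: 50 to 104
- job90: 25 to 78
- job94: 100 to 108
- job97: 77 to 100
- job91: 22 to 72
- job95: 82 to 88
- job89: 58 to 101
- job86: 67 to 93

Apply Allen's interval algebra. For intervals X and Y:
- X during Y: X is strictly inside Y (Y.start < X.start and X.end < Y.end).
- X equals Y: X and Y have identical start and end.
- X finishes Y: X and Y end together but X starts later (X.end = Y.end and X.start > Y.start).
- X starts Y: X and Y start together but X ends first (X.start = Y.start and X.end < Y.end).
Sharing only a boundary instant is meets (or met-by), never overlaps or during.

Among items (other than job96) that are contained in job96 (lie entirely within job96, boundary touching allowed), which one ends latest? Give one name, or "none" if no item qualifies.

none

Target job96 = [50, 57].
job84 [17, 61] → contains → excluded.
job85 [44, 78] → contains → excluded.
job86 [67, 93] → after → excluded.
job87 [50, 104] → started-by → excluded.
job88 [10, 60] → contains → excluded.
job89 [58, 101] → after → excluded.
job90 [25, 78] → contains → excluded.
job91 [22, 72] → contains → excluded.
job92 [60, 95] → after → excluded.
job93 [34, 53] → overlaps → excluded.
job94 [100, 108] → after → excluded.
job95 [82, 88] → after → excluded.
job97 [77, 100] → after → excluded.
No candidates → none.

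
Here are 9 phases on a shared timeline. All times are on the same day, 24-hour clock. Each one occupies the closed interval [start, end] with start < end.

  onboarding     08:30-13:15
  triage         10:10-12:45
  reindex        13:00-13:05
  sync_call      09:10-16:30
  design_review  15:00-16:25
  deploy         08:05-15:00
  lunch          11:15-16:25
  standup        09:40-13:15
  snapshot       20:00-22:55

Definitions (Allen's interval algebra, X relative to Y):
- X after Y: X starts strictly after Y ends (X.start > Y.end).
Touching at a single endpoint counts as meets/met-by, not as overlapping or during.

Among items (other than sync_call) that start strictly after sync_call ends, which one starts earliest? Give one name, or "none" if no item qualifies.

Target sync_call = [09:10, 16:30].
deploy [08:05, 15:00] → overlaps → excluded.
design_review [15:00, 16:25] → during → excluded.
lunch [11:15, 16:25] → during → excluded.
onboarding [08:30, 13:15] → overlaps → excluded.
reindex [13:00, 13:05] → during → excluded.
snapshot [20:00, 22:55] → after → candidate.
standup [09:40, 13:15] → during → excluded.
triage [10:10, 12:45] → during → excluded.
Among candidates, earliest start is 20:00 → snapshot.

snapshot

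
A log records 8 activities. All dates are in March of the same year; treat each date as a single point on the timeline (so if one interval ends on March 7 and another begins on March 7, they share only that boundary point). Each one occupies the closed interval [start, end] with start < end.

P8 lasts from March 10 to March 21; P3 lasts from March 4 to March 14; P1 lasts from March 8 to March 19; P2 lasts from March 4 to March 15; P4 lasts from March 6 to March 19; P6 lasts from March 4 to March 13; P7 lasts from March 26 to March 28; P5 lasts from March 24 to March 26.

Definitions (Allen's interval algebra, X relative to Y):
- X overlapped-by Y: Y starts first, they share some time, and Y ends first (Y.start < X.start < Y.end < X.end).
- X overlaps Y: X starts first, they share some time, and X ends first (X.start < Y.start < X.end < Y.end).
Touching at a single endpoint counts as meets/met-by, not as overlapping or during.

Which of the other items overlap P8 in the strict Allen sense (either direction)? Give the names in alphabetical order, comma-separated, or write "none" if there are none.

P1, P2, P3, P4, P6

Target P8 = [March 10, March 21].
P1 [March 8, March 19] → overlaps → yes.
P2 [March 4, March 15] → overlaps → yes.
P3 [March 4, March 14] → overlaps → yes.
P4 [March 6, March 19] → overlaps → yes.
P5 [March 24, March 26] → after → no.
P6 [March 4, March 13] → overlaps → yes.
P7 [March 26, March 28] → after → no.
Result: P1, P2, P3, P4, P6.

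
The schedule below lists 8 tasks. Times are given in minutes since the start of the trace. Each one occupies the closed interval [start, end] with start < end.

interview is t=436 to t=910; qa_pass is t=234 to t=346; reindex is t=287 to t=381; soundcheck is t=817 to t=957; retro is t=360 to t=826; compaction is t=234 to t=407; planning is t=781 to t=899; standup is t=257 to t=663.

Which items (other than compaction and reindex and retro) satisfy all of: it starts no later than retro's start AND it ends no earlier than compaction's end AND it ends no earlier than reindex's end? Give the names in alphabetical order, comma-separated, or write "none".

Conditions: its start is no later than retro's start (X.start <= t=360) AND its end is no earlier than compaction's end (X.end >= t=407) AND its end is no earlier than reindex's end (X.end >= t=381).
interview: start t=436 <= t=360? ✗; end t=910 >= t=407? ✓; end t=910 >= t=381? ✓ → no.
planning: start t=781 <= t=360? ✗; end t=899 >= t=407? ✓; end t=899 >= t=381? ✓ → no.
qa_pass: start t=234 <= t=360? ✓; end t=346 >= t=407? ✗; end t=346 >= t=381? ✗ → no.
soundcheck: start t=817 <= t=360? ✗; end t=957 >= t=407? ✓; end t=957 >= t=381? ✓ → no.
standup: start t=257 <= t=360? ✓; end t=663 >= t=407? ✓; end t=663 >= t=381? ✓ → yes.
Result: standup.

standup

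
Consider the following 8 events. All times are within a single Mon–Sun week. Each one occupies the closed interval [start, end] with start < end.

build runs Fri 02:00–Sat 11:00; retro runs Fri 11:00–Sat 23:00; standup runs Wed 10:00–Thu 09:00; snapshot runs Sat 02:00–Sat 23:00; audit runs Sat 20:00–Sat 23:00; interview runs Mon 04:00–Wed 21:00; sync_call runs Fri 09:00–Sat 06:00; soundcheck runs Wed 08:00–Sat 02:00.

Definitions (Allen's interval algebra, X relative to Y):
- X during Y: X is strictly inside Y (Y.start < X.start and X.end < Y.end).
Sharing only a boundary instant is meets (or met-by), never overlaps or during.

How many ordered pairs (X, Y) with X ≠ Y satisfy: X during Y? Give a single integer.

2

Checking all 56 ordered pairs for relation 'during'; matching pairs in alphabetical order:
(standup, soundcheck): standup during soundcheck ✓
(sync_call, build): sync_call during build ✓
Count: 2.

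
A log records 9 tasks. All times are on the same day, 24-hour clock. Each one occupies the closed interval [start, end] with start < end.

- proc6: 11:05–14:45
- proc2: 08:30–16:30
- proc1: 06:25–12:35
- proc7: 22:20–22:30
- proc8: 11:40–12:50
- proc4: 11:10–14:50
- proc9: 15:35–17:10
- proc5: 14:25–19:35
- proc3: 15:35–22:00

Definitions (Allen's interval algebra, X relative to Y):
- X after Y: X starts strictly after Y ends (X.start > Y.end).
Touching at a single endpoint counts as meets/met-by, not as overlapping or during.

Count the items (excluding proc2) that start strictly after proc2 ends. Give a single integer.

Target proc2 = [08:30, 16:30].
proc1 [06:25, 12:35] → overlaps → no.
proc3 [15:35, 22:00] → overlapped-by → no.
proc4 [11:10, 14:50] → during → no.
proc5 [14:25, 19:35] → overlapped-by → no.
proc6 [11:05, 14:45] → during → no.
proc7 [22:20, 22:30] → after → counts.
proc8 [11:40, 12:50] → during → no.
proc9 [15:35, 17:10] → overlapped-by → no.
Total: 1.

1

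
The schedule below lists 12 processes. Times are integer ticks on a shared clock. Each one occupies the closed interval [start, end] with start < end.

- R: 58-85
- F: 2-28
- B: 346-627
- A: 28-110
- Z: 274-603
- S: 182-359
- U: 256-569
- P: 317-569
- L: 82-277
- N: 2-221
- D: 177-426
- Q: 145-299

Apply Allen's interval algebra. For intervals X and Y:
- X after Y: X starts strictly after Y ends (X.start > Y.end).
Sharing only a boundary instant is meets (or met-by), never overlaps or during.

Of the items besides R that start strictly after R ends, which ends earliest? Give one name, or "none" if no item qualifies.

Target R = [58, 85].
A [28, 110] → contains → excluded.
B [346, 627] → after → candidate.
D [177, 426] → after → candidate.
F [2, 28] → before → excluded.
L [82, 277] → overlapped-by → excluded.
N [2, 221] → contains → excluded.
P [317, 569] → after → candidate.
Q [145, 299] → after → candidate.
S [182, 359] → after → candidate.
U [256, 569] → after → candidate.
Z [274, 603] → after → candidate.
Among candidates, earliest end is 299 → Q.

Q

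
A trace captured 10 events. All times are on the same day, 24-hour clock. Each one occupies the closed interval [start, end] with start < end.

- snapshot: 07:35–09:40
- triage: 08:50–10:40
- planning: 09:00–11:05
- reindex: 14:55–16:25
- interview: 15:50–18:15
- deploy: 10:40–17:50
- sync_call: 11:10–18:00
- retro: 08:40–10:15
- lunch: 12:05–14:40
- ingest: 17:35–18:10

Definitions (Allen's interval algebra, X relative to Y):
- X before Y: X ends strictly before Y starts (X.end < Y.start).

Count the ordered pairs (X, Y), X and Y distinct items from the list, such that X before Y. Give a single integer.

26

Checking all 90 ordered pairs for relation 'before'; matching pairs in alphabetical order:
(lunch, ingest): lunch before ingest ✓
(lunch, interview): lunch before interview ✓
(lunch, reindex): lunch before reindex ✓
(planning, ingest): planning before ingest ✓
(planning, interview): planning before interview ✓
(planning, lunch): planning before lunch ✓
(planning, reindex): planning before reindex ✓
(planning, sync_call): planning before sync_call ✓
(reindex, ingest): reindex before ingest ✓
(retro, deploy): retro before deploy ✓
(retro, ingest): retro before ingest ✓
(retro, interview): retro before interview ✓
(retro, lunch): retro before lunch ✓
(retro, reindex): retro before reindex ✓
(retro, sync_call): retro before sync_call ✓
(snapshot, deploy): snapshot before deploy ✓
(snapshot, ingest): snapshot before ingest ✓
(snapshot, interview): snapshot before interview ✓
(snapshot, lunch): snapshot before lunch ✓
(snapshot, reindex): snapshot before reindex ✓
(snapshot, sync_call): snapshot before sync_call ✓
(triage, ingest): triage before ingest ✓
(triage, interview): triage before interview ✓
(triage, lunch): triage before lunch ✓
... plus 2 further pairs not listed.
Count: 26.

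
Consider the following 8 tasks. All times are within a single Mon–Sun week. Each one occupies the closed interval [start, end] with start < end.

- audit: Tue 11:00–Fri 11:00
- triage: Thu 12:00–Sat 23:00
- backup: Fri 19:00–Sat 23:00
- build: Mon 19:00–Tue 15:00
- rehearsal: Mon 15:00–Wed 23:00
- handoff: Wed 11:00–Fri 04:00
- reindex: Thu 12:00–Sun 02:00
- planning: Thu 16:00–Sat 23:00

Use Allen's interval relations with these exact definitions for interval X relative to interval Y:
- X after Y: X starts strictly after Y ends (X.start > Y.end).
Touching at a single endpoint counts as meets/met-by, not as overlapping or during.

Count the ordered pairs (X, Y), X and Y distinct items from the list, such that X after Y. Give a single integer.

11

Checking all 56 ordered pairs for relation 'after'; matching pairs in alphabetical order:
(backup, audit): backup after audit ✓
(backup, build): backup after build ✓
(backup, handoff): backup after handoff ✓
(backup, rehearsal): backup after rehearsal ✓
(handoff, build): handoff after build ✓
(planning, build): planning after build ✓
(planning, rehearsal): planning after rehearsal ✓
(reindex, build): reindex after build ✓
(reindex, rehearsal): reindex after rehearsal ✓
(triage, build): triage after build ✓
(triage, rehearsal): triage after rehearsal ✓
Count: 11.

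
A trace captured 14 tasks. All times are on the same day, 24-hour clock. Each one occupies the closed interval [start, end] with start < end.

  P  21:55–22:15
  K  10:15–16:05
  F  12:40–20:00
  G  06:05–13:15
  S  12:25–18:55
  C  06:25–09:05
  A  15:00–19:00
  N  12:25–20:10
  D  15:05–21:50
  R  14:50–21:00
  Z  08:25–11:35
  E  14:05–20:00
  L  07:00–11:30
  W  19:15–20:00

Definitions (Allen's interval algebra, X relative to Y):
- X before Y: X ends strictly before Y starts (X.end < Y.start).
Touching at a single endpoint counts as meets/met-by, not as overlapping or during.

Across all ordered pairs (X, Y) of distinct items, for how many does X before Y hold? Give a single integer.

46

Checking all 182 ordered pairs for relation 'before'; matching pairs in alphabetical order:
(A, P): A before P ✓
(A, W): A before W ✓
(C, A): C before A ✓
(C, D): C before D ✓
(C, E): C before E ✓
(C, F): C before F ✓
(C, K): C before K ✓
(C, N): C before N ✓
(C, P): C before P ✓
(C, R): C before R ✓
(C, S): C before S ✓
(C, W): C before W ✓
(D, P): D before P ✓
(E, P): E before P ✓
(F, P): F before P ✓
(G, A): G before A ✓
(G, D): G before D ✓
(G, E): G before E ✓
(G, P): G before P ✓
(G, R): G before R ✓
(G, W): G before W ✓
(K, P): K before P ✓
(K, W): K before W ✓
(L, A): L before A ✓
... plus 22 further pairs not listed.
Count: 46.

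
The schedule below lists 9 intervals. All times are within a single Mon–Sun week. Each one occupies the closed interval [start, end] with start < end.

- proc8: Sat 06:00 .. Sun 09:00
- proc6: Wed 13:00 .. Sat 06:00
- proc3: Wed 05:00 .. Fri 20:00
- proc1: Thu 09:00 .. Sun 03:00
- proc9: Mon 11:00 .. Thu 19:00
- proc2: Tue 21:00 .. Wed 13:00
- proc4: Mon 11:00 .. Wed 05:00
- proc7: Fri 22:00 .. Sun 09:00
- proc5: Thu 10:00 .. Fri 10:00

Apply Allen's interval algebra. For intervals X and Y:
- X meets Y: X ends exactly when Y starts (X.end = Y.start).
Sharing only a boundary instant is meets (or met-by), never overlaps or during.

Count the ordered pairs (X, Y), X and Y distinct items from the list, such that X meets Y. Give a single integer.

3

Checking all 72 ordered pairs for relation 'meets'; matching pairs in alphabetical order:
(proc2, proc6): proc2 meets proc6 ✓
(proc4, proc3): proc4 meets proc3 ✓
(proc6, proc8): proc6 meets proc8 ✓
Count: 3.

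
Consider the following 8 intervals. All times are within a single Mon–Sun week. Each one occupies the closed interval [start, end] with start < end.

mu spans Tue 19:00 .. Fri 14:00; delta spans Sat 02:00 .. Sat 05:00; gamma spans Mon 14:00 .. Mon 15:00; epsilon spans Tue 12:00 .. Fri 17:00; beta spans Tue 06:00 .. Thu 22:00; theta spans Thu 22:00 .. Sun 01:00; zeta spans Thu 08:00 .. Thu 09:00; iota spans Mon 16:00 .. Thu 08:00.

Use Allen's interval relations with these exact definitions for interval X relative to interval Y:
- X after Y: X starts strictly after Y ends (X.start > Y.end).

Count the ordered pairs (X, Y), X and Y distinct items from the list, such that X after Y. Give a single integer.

Checking all 56 ordered pairs for relation 'after'; matching pairs in alphabetical order:
(beta, gamma): beta after gamma ✓
(delta, beta): delta after beta ✓
(delta, epsilon): delta after epsilon ✓
(delta, gamma): delta after gamma ✓
(delta, iota): delta after iota ✓
(delta, mu): delta after mu ✓
(delta, zeta): delta after zeta ✓
(epsilon, gamma): epsilon after gamma ✓
(iota, gamma): iota after gamma ✓
(mu, gamma): mu after gamma ✓
(theta, gamma): theta after gamma ✓
(theta, iota): theta after iota ✓
(theta, zeta): theta after zeta ✓
(zeta, gamma): zeta after gamma ✓
Count: 14.

14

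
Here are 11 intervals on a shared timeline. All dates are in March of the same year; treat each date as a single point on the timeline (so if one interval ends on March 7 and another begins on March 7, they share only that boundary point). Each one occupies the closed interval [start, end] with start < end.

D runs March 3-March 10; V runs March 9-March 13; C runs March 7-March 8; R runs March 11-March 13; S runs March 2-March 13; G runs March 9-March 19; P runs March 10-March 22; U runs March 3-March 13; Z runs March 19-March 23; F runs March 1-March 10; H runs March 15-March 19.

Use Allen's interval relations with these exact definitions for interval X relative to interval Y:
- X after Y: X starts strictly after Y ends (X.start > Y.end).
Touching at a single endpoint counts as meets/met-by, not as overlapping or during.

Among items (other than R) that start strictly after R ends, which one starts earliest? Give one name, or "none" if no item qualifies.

H

Target R = [March 11, March 13].
C [March 7, March 8] → before → excluded.
D [March 3, March 10] → before → excluded.
F [March 1, March 10] → before → excluded.
G [March 9, March 19] → contains → excluded.
H [March 15, March 19] → after → candidate.
P [March 10, March 22] → contains → excluded.
S [March 2, March 13] → finished-by → excluded.
U [March 3, March 13] → finished-by → excluded.
V [March 9, March 13] → finished-by → excluded.
Z [March 19, March 23] → after → candidate.
Among candidates, earliest start is March 15 → H.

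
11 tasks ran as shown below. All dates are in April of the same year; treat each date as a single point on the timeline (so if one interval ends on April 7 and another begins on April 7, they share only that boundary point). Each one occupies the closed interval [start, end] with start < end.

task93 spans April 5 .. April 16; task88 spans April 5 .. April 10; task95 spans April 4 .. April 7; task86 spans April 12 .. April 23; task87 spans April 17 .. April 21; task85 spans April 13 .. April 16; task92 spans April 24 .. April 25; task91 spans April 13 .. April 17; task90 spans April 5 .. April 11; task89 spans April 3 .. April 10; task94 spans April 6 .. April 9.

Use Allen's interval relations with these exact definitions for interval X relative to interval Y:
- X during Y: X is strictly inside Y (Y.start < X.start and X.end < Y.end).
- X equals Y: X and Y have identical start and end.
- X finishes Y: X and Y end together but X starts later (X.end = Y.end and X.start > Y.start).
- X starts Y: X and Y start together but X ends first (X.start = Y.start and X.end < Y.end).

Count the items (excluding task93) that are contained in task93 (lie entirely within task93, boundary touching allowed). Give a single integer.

Target task93 = [April 5, April 16].
task85 [April 13, April 16] → finishes → counts.
task86 [April 12, April 23] → overlapped-by → no.
task87 [April 17, April 21] → after → no.
task88 [April 5, April 10] → starts → counts.
task89 [April 3, April 10] → overlaps → no.
task90 [April 5, April 11] → starts → counts.
task91 [April 13, April 17] → overlapped-by → no.
task92 [April 24, April 25] → after → no.
task94 [April 6, April 9] → during → counts.
task95 [April 4, April 7] → overlaps → no.
Total: 4.

4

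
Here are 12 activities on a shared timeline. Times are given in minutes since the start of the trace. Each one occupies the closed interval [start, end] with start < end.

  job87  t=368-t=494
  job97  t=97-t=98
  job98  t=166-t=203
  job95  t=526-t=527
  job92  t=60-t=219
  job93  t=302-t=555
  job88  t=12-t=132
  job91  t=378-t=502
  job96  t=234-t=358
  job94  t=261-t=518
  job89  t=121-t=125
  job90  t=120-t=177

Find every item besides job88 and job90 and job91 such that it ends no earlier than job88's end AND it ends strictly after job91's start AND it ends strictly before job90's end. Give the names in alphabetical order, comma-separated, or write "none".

Conditions: its end is no earlier than job88's end (X.end >= t=132) AND its end is strictly after job91's start (X.end > t=378) AND its end is strictly before job90's end (X.end < t=177).
job87: end t=494 >= t=132? ✓; end t=494 > t=378? ✓; end t=494 < t=177? ✗ → no.
job89: end t=125 >= t=132? ✗; end t=125 > t=378? ✗; end t=125 < t=177? ✓ → no.
job92: end t=219 >= t=132? ✓; end t=219 > t=378? ✗; end t=219 < t=177? ✗ → no.
job93: end t=555 >= t=132? ✓; end t=555 > t=378? ✓; end t=555 < t=177? ✗ → no.
job94: end t=518 >= t=132? ✓; end t=518 > t=378? ✓; end t=518 < t=177? ✗ → no.
job95: end t=527 >= t=132? ✓; end t=527 > t=378? ✓; end t=527 < t=177? ✗ → no.
job96: end t=358 >= t=132? ✓; end t=358 > t=378? ✗; end t=358 < t=177? ✗ → no.
job97: end t=98 >= t=132? ✗; end t=98 > t=378? ✗; end t=98 < t=177? ✓ → no.
job98: end t=203 >= t=132? ✓; end t=203 > t=378? ✗; end t=203 < t=177? ✗ → no.
Result: none.

none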